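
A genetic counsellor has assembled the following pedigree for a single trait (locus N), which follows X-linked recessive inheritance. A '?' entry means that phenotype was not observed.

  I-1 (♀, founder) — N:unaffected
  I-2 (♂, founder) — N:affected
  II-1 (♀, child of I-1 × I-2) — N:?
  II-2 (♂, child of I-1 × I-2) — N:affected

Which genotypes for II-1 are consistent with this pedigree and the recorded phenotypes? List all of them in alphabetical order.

II-1 ∈ {X^NX^n, X^nX^n}

N/I-1 un ·: X^NX^n
N/I-2 aff ·: X^nY
N/II-1 ? I-1×I-2: X^NX^n|X^nX^n
N/II-2 aff I-1×I-2: X^nY
⇒ N over [I-1,I-2,II-1,II-2]: 2 consistent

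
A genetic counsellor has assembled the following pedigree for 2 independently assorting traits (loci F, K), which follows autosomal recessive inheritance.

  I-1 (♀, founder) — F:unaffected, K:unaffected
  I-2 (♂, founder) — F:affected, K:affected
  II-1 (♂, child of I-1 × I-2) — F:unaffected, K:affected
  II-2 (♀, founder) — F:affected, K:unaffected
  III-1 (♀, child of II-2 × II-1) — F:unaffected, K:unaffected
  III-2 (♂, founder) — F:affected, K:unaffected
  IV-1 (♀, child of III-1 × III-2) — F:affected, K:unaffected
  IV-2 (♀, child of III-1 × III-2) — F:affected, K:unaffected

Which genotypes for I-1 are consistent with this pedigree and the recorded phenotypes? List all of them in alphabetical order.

F/I-1 un ·: FF|Ff
F/I-2 aff ·: ff
F/II-1 un I-1×I-2: Ff
F/II-2 aff ·: ff
F/III-1 un II-2×II-1: Ff
F/III-2 aff ·: ff
F/IV-1 aff III-1×III-2: ff
F/IV-2 aff III-1×III-2: ff
⇒ F over [I-1,I-2,II-1,II-2,III-1,III-2,IV-1,IV-2]: 2 consistent
K/I-1 un ·: Kk
K/I-2 aff ·: kk
K/II-1 aff I-1×I-2: kk
K/II-2 un ·: KK|Kk
K/III-1 un II-2×II-1: Kk
K/III-2 un ·: KK|Kk
K/IV-1 un III-1×III-2: KK|Kk
K/IV-2 un III-1×III-2: KK|Kk
⇒ K over [I-1,I-2,II-1,II-2,III-1,III-2,IV-1,IV-2]: 16 consistent

I-1 ∈ {FF Kk, Ff Kk}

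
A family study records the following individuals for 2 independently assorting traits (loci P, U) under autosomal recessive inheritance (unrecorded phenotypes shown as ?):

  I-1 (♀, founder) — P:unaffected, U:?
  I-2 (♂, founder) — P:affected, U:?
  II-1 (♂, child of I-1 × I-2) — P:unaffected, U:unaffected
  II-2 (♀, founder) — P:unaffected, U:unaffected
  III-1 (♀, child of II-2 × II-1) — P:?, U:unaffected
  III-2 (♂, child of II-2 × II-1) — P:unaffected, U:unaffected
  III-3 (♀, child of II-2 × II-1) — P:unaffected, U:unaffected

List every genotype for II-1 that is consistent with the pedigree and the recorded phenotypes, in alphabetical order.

P/I-1 un ·: PP|Pp
P/I-2 aff ·: pp
P/II-1 un I-1×I-2: Pp
P/II-2 un ·: PP|Pp
P/III-1 ? II-2×II-1: PP|Pp|pp
P/III-2 un II-2×II-1: PP|Pp
P/III-3 un II-2×II-1: PP|Pp
⇒ P over [I-1,I-2,II-1,II-2,III-1,III-2,III-3]: 40 consistent
U/I-1 ? ·: UU|Uu|uu
U/I-2 ? ·: UU|Uu|uu
U/II-1 un I-1×I-2: UU|Uu
U/II-2 un ·: UU|Uu
U/III-1 un II-2×II-1: UU|Uu
U/III-2 un II-2×II-1: UU|Uu
U/III-3 un II-2×II-1: UU|Uu
⇒ U over [I-1,I-2,II-1,II-2,III-1,III-2,III-3]: 148 consistent

II-1 ∈ {Pp UU, Pp Uu}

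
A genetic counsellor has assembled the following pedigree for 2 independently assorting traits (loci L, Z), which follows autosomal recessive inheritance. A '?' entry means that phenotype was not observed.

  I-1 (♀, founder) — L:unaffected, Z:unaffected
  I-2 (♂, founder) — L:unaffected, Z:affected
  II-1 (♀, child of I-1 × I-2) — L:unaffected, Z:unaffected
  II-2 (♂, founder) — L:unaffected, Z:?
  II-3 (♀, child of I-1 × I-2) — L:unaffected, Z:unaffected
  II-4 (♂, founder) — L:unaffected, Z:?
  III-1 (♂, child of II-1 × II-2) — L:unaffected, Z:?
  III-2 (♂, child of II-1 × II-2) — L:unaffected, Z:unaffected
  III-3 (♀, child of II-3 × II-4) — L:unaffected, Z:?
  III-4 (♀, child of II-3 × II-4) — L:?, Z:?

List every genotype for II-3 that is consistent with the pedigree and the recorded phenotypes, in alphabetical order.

L/I-1 un ·: LL|Ll
L/I-2 un ·: LL|Ll
L/II-1 un I-1×I-2: LL|Ll
L/II-2 un ·: LL|Ll
L/II-3 un I-1×I-2: LL|Ll
L/II-4 un ·: LL|Ll
L/III-1 un II-1×II-2: LL|Ll
L/III-2 un II-1×II-2: LL|Ll
L/III-3 un II-3×II-4: LL|Ll
L/III-4 ? II-3×II-4: LL|Ll|ll
⇒ L over [I-1,I-2,II-1,II-2,II-3,II-4,III-1,III-2,III-3,III-4]: 610 consistent
Z/I-1 un ·: ZZ|Zz
Z/I-2 aff ·: zz
Z/II-1 un I-1×I-2: Zz
Z/II-2 ? ·: ZZ|Zz|zz
Z/II-3 un I-1×I-2: Zz
Z/II-4 ? ·: ZZ|Zz|zz
Z/III-1 ? II-1×II-2: ZZ|Zz|zz
Z/III-2 un II-1×II-2: ZZ|Zz
Z/III-3 ? II-3×II-4: ZZ|Zz|zz
Z/III-4 ? II-3×II-4: ZZ|Zz|zz
⇒ Z over [I-1,I-2,II-1,II-2,II-3,II-4,III-1,III-2,III-3,III-4]: 408 consistent

II-3 ∈ {LL Zz, Ll Zz}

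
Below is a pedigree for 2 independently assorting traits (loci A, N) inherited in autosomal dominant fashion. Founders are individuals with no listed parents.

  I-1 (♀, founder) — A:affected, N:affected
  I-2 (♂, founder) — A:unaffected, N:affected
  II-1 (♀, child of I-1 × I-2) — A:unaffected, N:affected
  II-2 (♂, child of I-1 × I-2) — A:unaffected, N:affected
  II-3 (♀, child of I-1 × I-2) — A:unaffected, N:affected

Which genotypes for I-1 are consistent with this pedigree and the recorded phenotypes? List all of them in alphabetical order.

I-1 ∈ {Aa NN, Aa Nn}

A/I-1 aff ·: Aa
A/I-2 un ·: aa
A/II-1 un I-1×I-2: aa
A/II-2 un I-1×I-2: aa
A/II-3 un I-1×I-2: aa
⇒ A over [I-1,I-2,II-1,II-2,II-3]: 1 consistent
N/I-1 aff ·: Nn|NN
N/I-2 aff ·: Nn|NN
N/II-1 aff I-1×I-2: Nn|NN
N/II-2 aff I-1×I-2: Nn|NN
N/II-3 aff I-1×I-2: Nn|NN
⇒ N over [I-1,I-2,II-1,II-2,II-3]: 25 consistent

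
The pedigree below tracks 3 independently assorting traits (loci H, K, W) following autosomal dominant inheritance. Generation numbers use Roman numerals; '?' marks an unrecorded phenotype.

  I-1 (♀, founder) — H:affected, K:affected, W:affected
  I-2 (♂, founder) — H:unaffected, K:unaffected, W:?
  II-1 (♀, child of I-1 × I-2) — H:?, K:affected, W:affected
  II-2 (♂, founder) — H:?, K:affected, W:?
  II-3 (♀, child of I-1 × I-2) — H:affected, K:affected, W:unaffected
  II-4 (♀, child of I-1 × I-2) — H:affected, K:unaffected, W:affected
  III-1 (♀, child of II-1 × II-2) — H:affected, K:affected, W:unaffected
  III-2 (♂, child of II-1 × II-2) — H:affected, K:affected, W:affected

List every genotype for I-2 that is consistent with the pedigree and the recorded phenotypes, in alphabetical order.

I-2 ∈ {hh kk Ww, hh kk ww}

H/I-1 aff ·: Hh|HH
H/I-2 un ·: hh
H/II-1 ? I-1×I-2: hh|Hh
H/II-2 ? ·: hh|Hh|HH
H/II-3 aff I-1×I-2: Hh
H/II-4 aff I-1×I-2: Hh
H/III-1 aff II-1×II-2: Hh|HH
H/III-2 aff II-1×II-2: Hh|HH
⇒ H over [I-1,I-2,II-1,II-2,II-3,II-4,III-1,III-2]: 20 consistent
K/I-1 aff ·: Kk
K/I-2 un ·: kk
K/II-1 aff I-1×I-2: Kk
K/II-2 aff ·: Kk|KK
K/II-3 aff I-1×I-2: Kk
K/II-4 un I-1×I-2: kk
K/III-1 aff II-1×II-2: Kk|KK
K/III-2 aff II-1×II-2: Kk|KK
⇒ K over [I-1,I-2,II-1,II-2,II-3,II-4,III-1,III-2]: 8 consistent
W/I-1 aff ·: Ww
W/I-2 ? ·: ww|Ww
W/II-1 aff I-1×I-2: Ww
W/II-2 ? ·: ww|Ww
W/II-3 un I-1×I-2: ww
W/II-4 aff I-1×I-2: Ww|WW
W/III-1 un II-1×II-2: ww
W/III-2 aff II-1×II-2: Ww|WW
⇒ W over [I-1,I-2,II-1,II-2,II-3,II-4,III-1,III-2]: 9 consistent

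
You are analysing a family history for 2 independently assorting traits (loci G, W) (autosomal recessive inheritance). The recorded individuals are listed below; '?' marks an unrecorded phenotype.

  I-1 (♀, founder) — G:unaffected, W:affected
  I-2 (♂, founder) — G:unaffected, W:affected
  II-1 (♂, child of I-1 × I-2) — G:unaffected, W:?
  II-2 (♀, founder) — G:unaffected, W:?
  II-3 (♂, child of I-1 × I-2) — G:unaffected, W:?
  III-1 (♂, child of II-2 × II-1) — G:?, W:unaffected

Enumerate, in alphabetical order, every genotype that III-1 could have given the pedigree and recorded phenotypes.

G/I-1 un ·: GG|Gg
G/I-2 un ·: GG|Gg
G/II-1 un I-1×I-2: GG|Gg
G/II-2 un ·: GG|Gg
G/II-3 un I-1×I-2: GG|Gg
G/III-1 ? II-2×II-1: GG|Gg|gg
⇒ G over [I-1,I-2,II-1,II-2,II-3,III-1]: 51 consistent
W/I-1 aff ·: ww
W/I-2 aff ·: ww
W/II-1 ? I-1×I-2: ww
W/II-2 ? ·: WW|Ww
W/II-3 ? I-1×I-2: ww
W/III-1 un II-2×II-1: Ww
⇒ W over [I-1,I-2,II-1,II-2,II-3,III-1]: 2 consistent

III-1 ∈ {GG Ww, Gg Ww, gg Ww}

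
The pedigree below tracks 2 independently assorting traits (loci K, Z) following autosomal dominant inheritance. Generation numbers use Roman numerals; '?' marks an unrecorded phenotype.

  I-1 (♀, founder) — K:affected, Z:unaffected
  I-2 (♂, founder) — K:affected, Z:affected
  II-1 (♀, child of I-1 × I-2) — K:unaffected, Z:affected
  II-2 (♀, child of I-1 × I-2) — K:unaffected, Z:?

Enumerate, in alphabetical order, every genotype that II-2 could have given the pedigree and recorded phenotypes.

K/I-1 aff ·: Kk
K/I-2 aff ·: Kk
K/II-1 un I-1×I-2: kk
K/II-2 un I-1×I-2: kk
⇒ K over [I-1,I-2,II-1,II-2]: 1 consistent
Z/I-1 un ·: zz
Z/I-2 aff ·: Zz|ZZ
Z/II-1 aff I-1×I-2: Zz
Z/II-2 ? I-1×I-2: zz|Zz
⇒ Z over [I-1,I-2,II-1,II-2]: 3 consistent

II-2 ∈ {kk Zz, kk zz}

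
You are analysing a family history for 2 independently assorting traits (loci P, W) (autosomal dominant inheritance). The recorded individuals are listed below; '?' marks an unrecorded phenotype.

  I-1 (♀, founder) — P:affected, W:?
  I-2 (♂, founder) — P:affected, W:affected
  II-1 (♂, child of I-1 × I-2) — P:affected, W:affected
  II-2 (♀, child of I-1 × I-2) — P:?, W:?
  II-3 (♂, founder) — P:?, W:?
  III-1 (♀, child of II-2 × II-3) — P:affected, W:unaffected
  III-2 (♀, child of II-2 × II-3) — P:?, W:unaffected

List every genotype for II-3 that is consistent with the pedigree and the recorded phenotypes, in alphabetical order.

P/I-1 aff ·: Pp|PP
P/I-2 aff ·: Pp|PP
P/II-1 aff I-1×I-2: Pp|PP
P/II-2 ? I-1×I-2: pp|Pp|PP
P/II-3 ? ·: pp|Pp|PP
P/III-1 aff II-2×II-3: Pp|PP
P/III-2 ? II-2×II-3: pp|Pp|PP
⇒ P over [I-1,I-2,II-1,II-2,II-3,III-1,III-2]: 120 consistent
W/I-1 ? ·: ww|Ww|WW
W/I-2 aff ·: Ww|WW
W/II-1 aff I-1×I-2: Ww|WW
W/II-2 ? I-1×I-2: ww|Ww
W/II-3 ? ·: ww|Ww
W/III-1 un II-2×II-3: ww
W/III-2 un II-2×II-3: ww
⇒ W over [I-1,I-2,II-1,II-2,II-3,III-1,III-2]: 22 consistent

II-3 ∈ {PP Ww, PP ww, Pp Ww, Pp ww, pp Ww, pp ww}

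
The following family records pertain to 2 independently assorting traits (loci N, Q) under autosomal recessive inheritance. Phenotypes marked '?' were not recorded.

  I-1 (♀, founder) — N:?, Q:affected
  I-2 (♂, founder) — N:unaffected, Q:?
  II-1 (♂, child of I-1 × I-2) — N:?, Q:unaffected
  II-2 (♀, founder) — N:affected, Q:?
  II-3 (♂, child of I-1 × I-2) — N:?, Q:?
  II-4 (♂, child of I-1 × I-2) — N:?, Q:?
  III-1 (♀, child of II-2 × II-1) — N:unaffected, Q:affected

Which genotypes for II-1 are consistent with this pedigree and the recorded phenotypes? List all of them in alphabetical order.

II-1 ∈ {NN Qq, Nn Qq}

N/I-1 ? ·: NN|Nn|nn
N/I-2 un ·: NN|Nn
N/II-1 ? I-1×I-2: NN|Nn
N/II-2 aff ·: nn
N/II-3 ? I-1×I-2: NN|Nn|nn
N/II-4 ? I-1×I-2: NN|Nn|nn
N/III-1 un II-2×II-1: Nn
⇒ N over [I-1,I-2,II-1,II-2,II-3,II-4,III-1]: 40 consistent
Q/I-1 aff ·: qq
Q/I-2 ? ·: QQ|Qq
Q/II-1 un I-1×I-2: Qq
Q/II-2 ? ·: Qq|qq
Q/II-3 ? I-1×I-2: Qq|qq
Q/II-4 ? I-1×I-2: Qq|qq
Q/III-1 aff II-2×II-1: qq
⇒ Q over [I-1,I-2,II-1,II-2,II-3,II-4,III-1]: 10 consistent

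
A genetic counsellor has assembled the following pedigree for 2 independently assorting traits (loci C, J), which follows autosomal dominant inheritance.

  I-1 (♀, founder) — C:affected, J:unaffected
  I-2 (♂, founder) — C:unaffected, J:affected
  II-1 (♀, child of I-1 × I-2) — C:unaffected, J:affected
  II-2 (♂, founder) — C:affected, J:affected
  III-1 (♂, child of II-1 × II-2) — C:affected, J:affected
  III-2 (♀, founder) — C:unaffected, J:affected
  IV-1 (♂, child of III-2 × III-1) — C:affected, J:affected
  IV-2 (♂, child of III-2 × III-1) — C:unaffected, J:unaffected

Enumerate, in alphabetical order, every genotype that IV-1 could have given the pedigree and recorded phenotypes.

IV-1 ∈ {Cc JJ, Cc Jj}

C/I-1 aff ·: Cc
C/I-2 un ·: cc
C/II-1 un I-1×I-2: cc
C/II-2 aff ·: Cc|CC
C/III-1 aff II-1×II-2: Cc
C/III-2 un ·: cc
C/IV-1 aff III-2×III-1: Cc
C/IV-2 un III-2×III-1: cc
⇒ C over [I-1,I-2,II-1,II-2,III-1,III-2,IV-1,IV-2]: 2 consistent
J/I-1 un ·: jj
J/I-2 aff ·: Jj|JJ
J/II-1 aff I-1×I-2: Jj
J/II-2 aff ·: Jj|JJ
J/III-1 aff II-1×II-2: Jj
J/III-2 aff ·: Jj
J/IV-1 aff III-2×III-1: Jj|JJ
J/IV-2 un III-2×III-1: jj
⇒ J over [I-1,I-2,II-1,II-2,III-1,III-2,IV-1,IV-2]: 8 consistent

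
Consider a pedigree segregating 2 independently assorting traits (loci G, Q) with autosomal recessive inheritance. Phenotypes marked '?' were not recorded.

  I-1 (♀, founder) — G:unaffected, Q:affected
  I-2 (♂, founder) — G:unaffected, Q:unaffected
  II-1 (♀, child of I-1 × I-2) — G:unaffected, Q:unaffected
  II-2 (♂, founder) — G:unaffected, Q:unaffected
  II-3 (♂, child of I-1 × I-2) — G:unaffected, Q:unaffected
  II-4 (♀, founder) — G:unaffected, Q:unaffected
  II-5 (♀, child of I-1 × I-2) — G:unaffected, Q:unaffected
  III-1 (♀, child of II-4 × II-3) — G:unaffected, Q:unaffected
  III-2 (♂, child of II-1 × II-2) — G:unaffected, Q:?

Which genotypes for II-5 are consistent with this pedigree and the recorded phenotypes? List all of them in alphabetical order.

G/I-1 un ·: GG|Gg
G/I-2 un ·: GG|Gg
G/II-1 un I-1×I-2: GG|Gg
G/II-2 un ·: GG|Gg
G/II-3 un I-1×I-2: GG|Gg
G/II-4 un ·: GG|Gg
G/II-5 un I-1×I-2: GG|Gg
G/III-1 un II-4×II-3: GG|Gg
G/III-2 un II-1×II-2: GG|Gg
⇒ G over [I-1,I-2,II-1,II-2,II-3,II-4,II-5,III-1,III-2]: 303 consistent
Q/I-1 aff ·: qq
Q/I-2 un ·: QQ|Qq
Q/II-1 un I-1×I-2: Qq
Q/II-2 un ·: QQ|Qq
Q/II-3 un I-1×I-2: Qq
Q/II-4 un ·: QQ|Qq
Q/II-5 un I-1×I-2: Qq
Q/III-1 un II-4×II-3: QQ|Qq
Q/III-2 ? II-1×II-2: QQ|Qq|qq
⇒ Q over [I-1,I-2,II-1,II-2,II-3,II-4,II-5,III-1,III-2]: 40 consistent

II-5 ∈ {GG Qq, Gg Qq}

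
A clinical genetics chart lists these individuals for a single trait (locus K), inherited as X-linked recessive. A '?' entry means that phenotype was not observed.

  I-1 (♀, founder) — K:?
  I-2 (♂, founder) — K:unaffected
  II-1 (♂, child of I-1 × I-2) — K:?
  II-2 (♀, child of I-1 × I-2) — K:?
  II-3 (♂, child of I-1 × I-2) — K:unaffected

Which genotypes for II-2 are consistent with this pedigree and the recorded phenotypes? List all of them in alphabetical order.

II-2 ∈ {X^KX^K, X^KX^k}

K/I-1 ? ·: X^KX^K|X^KX^k
K/I-2 un ·: X^KY
K/II-1 ? I-1×I-2: X^KY|X^kY
K/II-2 ? I-1×I-2: X^KX^K|X^KX^k
K/II-3 un I-1×I-2: X^KY
⇒ K over [I-1,I-2,II-1,II-2,II-3]: 5 consistent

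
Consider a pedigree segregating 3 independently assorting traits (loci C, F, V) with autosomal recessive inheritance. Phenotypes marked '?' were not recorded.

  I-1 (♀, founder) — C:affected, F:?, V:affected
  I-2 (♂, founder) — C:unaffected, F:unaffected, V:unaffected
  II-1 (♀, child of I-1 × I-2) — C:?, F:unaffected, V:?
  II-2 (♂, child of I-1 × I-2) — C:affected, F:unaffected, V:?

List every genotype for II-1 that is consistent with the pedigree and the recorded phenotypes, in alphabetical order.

II-1 ∈ {Cc FF Vv, Cc FF vv, Cc Ff Vv, Cc Ff vv, cc FF Vv, cc FF vv, cc Ff Vv, cc Ff vv}

C/I-1 aff ·: cc
C/I-2 un ·: Cc
C/II-1 ? I-1×I-2: Cc|cc
C/II-2 aff I-1×I-2: cc
⇒ C over [I-1,I-2,II-1,II-2]: 2 consistent
F/I-1 ? ·: FF|Ff|ff
F/I-2 un ·: FF|Ff
F/II-1 un I-1×I-2: FF|Ff
F/II-2 un I-1×I-2: FF|Ff
⇒ F over [I-1,I-2,II-1,II-2]: 15 consistent
V/I-1 aff ·: vv
V/I-2 un ·: VV|Vv
V/II-1 ? I-1×I-2: Vv|vv
V/II-2 ? I-1×I-2: Vv|vv
⇒ V over [I-1,I-2,II-1,II-2]: 5 consistent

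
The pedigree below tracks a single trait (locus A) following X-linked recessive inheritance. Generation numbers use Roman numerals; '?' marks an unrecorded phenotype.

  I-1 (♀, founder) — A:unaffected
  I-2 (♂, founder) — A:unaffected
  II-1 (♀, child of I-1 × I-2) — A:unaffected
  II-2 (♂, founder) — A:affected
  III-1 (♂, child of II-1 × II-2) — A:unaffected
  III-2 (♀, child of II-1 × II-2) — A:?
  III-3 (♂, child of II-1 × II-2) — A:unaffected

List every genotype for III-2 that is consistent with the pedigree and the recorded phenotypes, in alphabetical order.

A/I-1 un ·: X^AX^A|X^AX^a
A/I-2 un ·: X^AY
A/II-1 un I-1×I-2: X^AX^A|X^AX^a
A/II-2 aff ·: X^aY
A/III-1 un II-1×II-2: X^AY
A/III-2 ? II-1×II-2: X^AX^a|X^aX^a
A/III-3 un II-1×II-2: X^AY
⇒ A over [I-1,I-2,II-1,II-2,III-1,III-2,III-3]: 4 consistent

III-2 ∈ {X^AX^a, X^aX^a}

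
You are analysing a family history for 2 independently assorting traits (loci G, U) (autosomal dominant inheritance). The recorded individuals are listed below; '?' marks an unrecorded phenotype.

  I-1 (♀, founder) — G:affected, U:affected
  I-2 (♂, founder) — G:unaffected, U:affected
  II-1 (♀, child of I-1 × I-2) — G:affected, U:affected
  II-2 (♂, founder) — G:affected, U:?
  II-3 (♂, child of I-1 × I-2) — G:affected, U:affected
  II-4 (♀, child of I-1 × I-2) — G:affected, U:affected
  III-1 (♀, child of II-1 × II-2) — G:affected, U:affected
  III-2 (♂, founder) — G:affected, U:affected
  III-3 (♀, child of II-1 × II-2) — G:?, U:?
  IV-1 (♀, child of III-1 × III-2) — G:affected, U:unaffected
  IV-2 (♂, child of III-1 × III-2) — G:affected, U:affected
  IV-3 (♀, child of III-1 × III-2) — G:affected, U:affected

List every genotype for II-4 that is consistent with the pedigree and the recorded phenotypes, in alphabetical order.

II-4 ∈ {Gg UU, Gg Uu}

G/I-1 aff ·: Gg|GG
G/I-2 un ·: gg
G/II-1 aff I-1×I-2: Gg
G/II-2 aff ·: Gg|GG
G/II-3 aff I-1×I-2: Gg
G/II-4 aff I-1×I-2: Gg
G/III-1 aff II-1×II-2: Gg|GG
G/III-2 aff ·: Gg|GG
G/III-3 ? II-1×II-2: gg|Gg|GG
G/IV-1 aff III-1×III-2: Gg|GG
G/IV-2 aff III-1×III-2: Gg|GG
G/IV-3 aff III-1×III-2: Gg|GG
⇒ G over [I-1,I-2,II-1,II-2,II-3,II-4,III-1,III-2,III-3,IV-1,IV-2,IV-3]: 250 consistent
U/I-1 aff ·: Uu|UU
U/I-2 aff ·: Uu|UU
U/II-1 aff I-1×I-2: Uu|UU
U/II-2 ? ·: uu|Uu|UU
U/II-3 aff I-1×I-2: Uu|UU
U/II-4 aff I-1×I-2: Uu|UU
U/III-1 aff II-1×II-2: Uu
U/III-2 aff ·: Uu
U/III-3 ? II-1×II-2: uu|Uu|UU
U/IV-1 un III-1×III-2: uu
U/IV-2 aff III-1×III-2: Uu|UU
U/IV-3 aff III-1×III-2: Uu|UU
⇒ U over [I-1,I-2,II-1,II-2,II-3,II-4,III-1,III-2,III-3,IV-1,IV-2,IV-3]: 492 consistent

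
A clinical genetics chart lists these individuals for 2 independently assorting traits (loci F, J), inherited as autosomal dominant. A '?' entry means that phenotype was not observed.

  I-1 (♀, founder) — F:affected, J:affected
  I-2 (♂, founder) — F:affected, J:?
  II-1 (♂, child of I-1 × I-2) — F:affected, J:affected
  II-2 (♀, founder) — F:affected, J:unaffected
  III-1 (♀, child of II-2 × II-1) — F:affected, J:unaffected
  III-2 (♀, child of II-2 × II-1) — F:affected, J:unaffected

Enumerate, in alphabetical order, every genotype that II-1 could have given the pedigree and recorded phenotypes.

II-1 ∈ {FF Jj, Ff Jj}

F/I-1 aff ·: Ff|FF
F/I-2 aff ·: Ff|FF
F/II-1 aff I-1×I-2: Ff|FF
F/II-2 aff ·: Ff|FF
F/III-1 aff II-2×II-1: Ff|FF
F/III-2 aff II-2×II-1: Ff|FF
⇒ F over [I-1,I-2,II-1,II-2,III-1,III-2]: 44 consistent
J/I-1 aff ·: Jj|JJ
J/I-2 ? ·: jj|Jj|JJ
J/II-1 aff I-1×I-2: Jj
J/II-2 un ·: jj
J/III-1 un II-2×II-1: jj
J/III-2 un II-2×II-1: jj
⇒ J over [I-1,I-2,II-1,II-2,III-1,III-2]: 5 consistent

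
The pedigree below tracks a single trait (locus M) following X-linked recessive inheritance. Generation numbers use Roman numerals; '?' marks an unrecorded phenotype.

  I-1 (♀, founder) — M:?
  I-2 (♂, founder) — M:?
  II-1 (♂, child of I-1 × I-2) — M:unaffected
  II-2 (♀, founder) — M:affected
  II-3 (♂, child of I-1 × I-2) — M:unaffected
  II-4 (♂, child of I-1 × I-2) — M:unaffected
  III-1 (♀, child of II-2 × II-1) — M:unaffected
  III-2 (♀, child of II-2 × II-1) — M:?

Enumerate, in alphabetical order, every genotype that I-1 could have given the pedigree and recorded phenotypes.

M/I-1 ? ·: X^MX^M|X^MX^m
M/I-2 ? ·: X^MY|X^mY
M/II-1 un I-1×I-2: X^MY
M/II-2 aff ·: X^mX^m
M/II-3 un I-1×I-2: X^MY
M/II-4 un I-1×I-2: X^MY
M/III-1 un II-2×II-1: X^MX^m
M/III-2 ? II-2×II-1: X^MX^m
⇒ M over [I-1,I-2,II-1,II-2,II-3,II-4,III-1,III-2]: 4 consistent

I-1 ∈ {X^MX^M, X^MX^m}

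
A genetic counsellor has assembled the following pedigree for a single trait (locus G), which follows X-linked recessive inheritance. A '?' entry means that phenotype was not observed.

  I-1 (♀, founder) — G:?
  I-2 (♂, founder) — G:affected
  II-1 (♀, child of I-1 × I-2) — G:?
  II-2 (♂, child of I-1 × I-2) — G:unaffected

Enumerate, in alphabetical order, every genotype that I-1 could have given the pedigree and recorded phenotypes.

I-1 ∈ {X^GX^G, X^GX^g}

G/I-1 ? ·: X^GX^G|X^GX^g
G/I-2 aff ·: X^gY
G/II-1 ? I-1×I-2: X^GX^g|X^gX^g
G/II-2 un I-1×I-2: X^GY
⇒ G over [I-1,I-2,II-1,II-2]: 3 consistent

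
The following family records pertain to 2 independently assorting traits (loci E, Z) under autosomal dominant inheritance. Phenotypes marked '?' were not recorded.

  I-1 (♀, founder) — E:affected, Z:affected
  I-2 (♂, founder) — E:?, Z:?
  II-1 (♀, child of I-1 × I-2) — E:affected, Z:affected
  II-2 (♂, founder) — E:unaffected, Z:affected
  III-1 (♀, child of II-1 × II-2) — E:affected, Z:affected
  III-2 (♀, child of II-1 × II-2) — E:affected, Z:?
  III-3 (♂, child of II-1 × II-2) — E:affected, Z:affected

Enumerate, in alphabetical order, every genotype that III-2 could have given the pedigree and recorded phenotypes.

III-2 ∈ {Ee ZZ, Ee Zz, Ee zz}

E/I-1 aff ·: Ee|EE
E/I-2 ? ·: ee|Ee|EE
E/II-1 aff I-1×I-2: Ee|EE
E/II-2 un ·: ee
E/III-1 aff II-1×II-2: Ee
E/III-2 aff II-1×II-2: Ee
E/III-3 aff II-1×II-2: Ee
⇒ E over [I-1,I-2,II-1,II-2,III-1,III-2,III-3]: 9 consistent
Z/I-1 aff ·: Zz|ZZ
Z/I-2 ? ·: zz|Zz|ZZ
Z/II-1 aff I-1×I-2: Zz|ZZ
Z/II-2 aff ·: Zz|ZZ
Z/III-1 aff II-1×II-2: Zz|ZZ
Z/III-2 ? II-1×II-2: zz|Zz|ZZ
Z/III-3 aff II-1×II-2: Zz|ZZ
⇒ Z over [I-1,I-2,II-1,II-2,III-1,III-2,III-3]: 136 consistent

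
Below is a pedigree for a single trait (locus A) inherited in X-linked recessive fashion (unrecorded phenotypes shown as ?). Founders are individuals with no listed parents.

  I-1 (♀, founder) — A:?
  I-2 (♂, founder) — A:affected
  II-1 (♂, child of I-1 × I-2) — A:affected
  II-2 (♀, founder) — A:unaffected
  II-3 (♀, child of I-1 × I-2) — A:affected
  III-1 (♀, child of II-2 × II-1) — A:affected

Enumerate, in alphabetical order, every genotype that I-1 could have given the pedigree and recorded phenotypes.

I-1 ∈ {X^AX^a, X^aX^a}

A/I-1 ? ·: X^AX^a|X^aX^a
A/I-2 aff ·: X^aY
A/II-1 aff I-1×I-2: X^aY
A/II-2 un ·: X^AX^a
A/II-3 aff I-1×I-2: X^aX^a
A/III-1 aff II-2×II-1: X^aX^a
⇒ A over [I-1,I-2,II-1,II-2,II-3,III-1]: 2 consistent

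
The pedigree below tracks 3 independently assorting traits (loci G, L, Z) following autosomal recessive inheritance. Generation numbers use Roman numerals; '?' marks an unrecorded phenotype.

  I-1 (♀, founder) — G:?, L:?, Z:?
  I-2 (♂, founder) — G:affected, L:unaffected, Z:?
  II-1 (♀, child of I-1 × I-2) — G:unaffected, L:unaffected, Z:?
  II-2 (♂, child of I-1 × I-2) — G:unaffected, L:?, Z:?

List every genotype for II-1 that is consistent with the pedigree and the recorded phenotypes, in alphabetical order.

II-1 ∈ {Gg LL ZZ, Gg LL Zz, Gg LL zz, Gg Ll ZZ, Gg Ll Zz, Gg Ll zz}

G/I-1 ? ·: GG|Gg
G/I-2 aff ·: gg
G/II-1 un I-1×I-2: Gg
G/II-2 un I-1×I-2: Gg
⇒ G over [I-1,I-2,II-1,II-2]: 2 consistent
L/I-1 ? ·: LL|Ll|ll
L/I-2 un ·: LL|Ll
L/II-1 un I-1×I-2: LL|Ll
L/II-2 ? I-1×I-2: LL|Ll|ll
⇒ L over [I-1,I-2,II-1,II-2]: 18 consistent
Z/I-1 ? ·: ZZ|Zz|zz
Z/I-2 ? ·: ZZ|Zz|zz
Z/II-1 ? I-1×I-2: ZZ|Zz|zz
Z/II-2 ? I-1×I-2: ZZ|Zz|zz
⇒ Z over [I-1,I-2,II-1,II-2]: 29 consistent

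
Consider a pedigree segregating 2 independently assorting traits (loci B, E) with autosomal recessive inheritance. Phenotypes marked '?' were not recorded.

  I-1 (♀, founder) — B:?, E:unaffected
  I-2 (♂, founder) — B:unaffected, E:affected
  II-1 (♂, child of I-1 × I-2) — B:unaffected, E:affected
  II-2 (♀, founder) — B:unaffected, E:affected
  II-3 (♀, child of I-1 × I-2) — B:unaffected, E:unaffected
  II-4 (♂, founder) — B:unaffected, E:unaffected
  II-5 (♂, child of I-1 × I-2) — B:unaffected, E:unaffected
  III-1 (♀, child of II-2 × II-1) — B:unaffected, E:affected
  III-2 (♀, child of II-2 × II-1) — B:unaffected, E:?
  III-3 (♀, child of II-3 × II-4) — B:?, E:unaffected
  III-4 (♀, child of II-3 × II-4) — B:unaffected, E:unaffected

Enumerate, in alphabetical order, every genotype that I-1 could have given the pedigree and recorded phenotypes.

I-1 ∈ {BB Ee, Bb Ee, bb Ee}

B/I-1 ? ·: BB|Bb|bb
B/I-2 un ·: BB|Bb
B/II-1 un I-1×I-2: BB|Bb
B/II-2 un ·: BB|Bb
B/II-3 un I-1×I-2: BB|Bb
B/II-4 un ·: BB|Bb
B/II-5 un I-1×I-2: BB|Bb
B/III-1 un II-2×II-1: BB|Bb
B/III-2 un II-2×II-1: BB|Bb
B/III-3 ? II-3×II-4: BB|Bb|bb
B/III-4 un II-3×II-4: BB|Bb
⇒ B over [I-1,I-2,II-1,II-2,II-3,II-4,II-5,III-1,III-2,III-3,III-4]: 1355 consistent
E/I-1 un ·: Ee
E/I-2 aff ·: ee
E/II-1 aff I-1×I-2: ee
E/II-2 aff ·: ee
E/II-3 un I-1×I-2: Ee
E/II-4 un ·: EE|Ee
E/II-5 un I-1×I-2: Ee
E/III-1 aff II-2×II-1: ee
E/III-2 ? II-2×II-1: ee
E/III-3 un II-3×II-4: EE|Ee
E/III-4 un II-3×II-4: EE|Ee
⇒ E over [I-1,I-2,II-1,II-2,II-3,II-4,II-5,III-1,III-2,III-3,III-4]: 8 consistent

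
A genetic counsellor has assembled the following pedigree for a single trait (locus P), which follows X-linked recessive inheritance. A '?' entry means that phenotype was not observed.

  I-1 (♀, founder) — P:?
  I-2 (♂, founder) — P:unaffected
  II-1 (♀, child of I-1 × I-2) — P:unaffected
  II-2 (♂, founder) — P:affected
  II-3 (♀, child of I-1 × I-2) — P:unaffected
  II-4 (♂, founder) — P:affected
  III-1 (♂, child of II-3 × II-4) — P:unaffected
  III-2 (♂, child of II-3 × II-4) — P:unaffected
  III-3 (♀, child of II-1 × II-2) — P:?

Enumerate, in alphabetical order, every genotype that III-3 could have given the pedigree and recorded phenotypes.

P/I-1 ? ·: X^PX^P|X^PX^p|X^pX^p
P/I-2 un ·: X^PY
P/II-1 un I-1×I-2: X^PX^P|X^PX^p
P/II-2 aff ·: X^pY
P/II-3 un I-1×I-2: X^PX^P|X^PX^p
P/II-4 aff ·: X^pY
P/III-1 un II-3×II-4: X^PY
P/III-2 un II-3×II-4: X^PY
P/III-3 ? II-1×II-2: X^PX^p|X^pX^p
⇒ P over [I-1,I-2,II-1,II-2,II-3,II-4,III-1,III-2,III-3]: 9 consistent

III-3 ∈ {X^PX^p, X^pX^p}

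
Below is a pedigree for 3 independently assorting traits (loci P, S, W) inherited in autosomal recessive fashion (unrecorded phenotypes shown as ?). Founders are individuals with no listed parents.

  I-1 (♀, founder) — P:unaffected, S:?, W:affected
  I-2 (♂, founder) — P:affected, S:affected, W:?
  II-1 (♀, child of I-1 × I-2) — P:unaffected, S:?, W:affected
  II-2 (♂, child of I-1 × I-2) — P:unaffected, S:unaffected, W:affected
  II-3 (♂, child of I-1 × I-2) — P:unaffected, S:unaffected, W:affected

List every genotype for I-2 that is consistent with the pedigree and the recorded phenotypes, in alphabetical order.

P/I-1 un ·: PP|Pp
P/I-2 aff ·: pp
P/II-1 un I-1×I-2: Pp
P/II-2 un I-1×I-2: Pp
P/II-3 un I-1×I-2: Pp
⇒ P over [I-1,I-2,II-1,II-2,II-3]: 2 consistent
S/I-1 ? ·: SS|Ss
S/I-2 aff ·: ss
S/II-1 ? I-1×I-2: Ss|ss
S/II-2 un I-1×I-2: Ss
S/II-3 un I-1×I-2: Ss
⇒ S over [I-1,I-2,II-1,II-2,II-3]: 3 consistent
W/I-1 aff ·: ww
W/I-2 ? ·: Ww|ww
W/II-1 aff I-1×I-2: ww
W/II-2 aff I-1×I-2: ww
W/II-3 aff I-1×I-2: ww
⇒ W over [I-1,I-2,II-1,II-2,II-3]: 2 consistent

I-2 ∈ {pp ss Ww, pp ss ww}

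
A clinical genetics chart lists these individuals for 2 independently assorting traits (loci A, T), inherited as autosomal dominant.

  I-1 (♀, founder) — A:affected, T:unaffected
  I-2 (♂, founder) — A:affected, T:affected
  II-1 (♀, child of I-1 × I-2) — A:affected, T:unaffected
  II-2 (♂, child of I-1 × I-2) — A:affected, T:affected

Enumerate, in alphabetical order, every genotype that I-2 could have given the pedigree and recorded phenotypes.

A/I-1 aff ·: Aa|AA
A/I-2 aff ·: Aa|AA
A/II-1 aff I-1×I-2: Aa|AA
A/II-2 aff I-1×I-2: Aa|AA
⇒ A over [I-1,I-2,II-1,II-2]: 13 consistent
T/I-1 un ·: tt
T/I-2 aff ·: Tt
T/II-1 un I-1×I-2: tt
T/II-2 aff I-1×I-2: Tt
⇒ T over [I-1,I-2,II-1,II-2]: 1 consistent

I-2 ∈ {AA Tt, Aa Tt}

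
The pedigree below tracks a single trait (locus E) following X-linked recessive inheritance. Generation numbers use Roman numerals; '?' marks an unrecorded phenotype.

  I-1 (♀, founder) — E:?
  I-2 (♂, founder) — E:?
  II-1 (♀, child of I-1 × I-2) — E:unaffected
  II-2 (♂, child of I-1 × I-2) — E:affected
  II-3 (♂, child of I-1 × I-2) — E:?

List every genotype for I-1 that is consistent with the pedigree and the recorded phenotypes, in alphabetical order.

I-1 ∈ {X^EX^e, X^eX^e}

E/I-1 ? ·: X^EX^e|X^eX^e
E/I-2 ? ·: X^EY|X^eY
E/II-1 un I-1×I-2: X^EX^E|X^EX^e
E/II-2 aff I-1×I-2: X^eY
E/II-3 ? I-1×I-2: X^EY|X^eY
⇒ E over [I-1,I-2,II-1,II-2,II-3]: 7 consistent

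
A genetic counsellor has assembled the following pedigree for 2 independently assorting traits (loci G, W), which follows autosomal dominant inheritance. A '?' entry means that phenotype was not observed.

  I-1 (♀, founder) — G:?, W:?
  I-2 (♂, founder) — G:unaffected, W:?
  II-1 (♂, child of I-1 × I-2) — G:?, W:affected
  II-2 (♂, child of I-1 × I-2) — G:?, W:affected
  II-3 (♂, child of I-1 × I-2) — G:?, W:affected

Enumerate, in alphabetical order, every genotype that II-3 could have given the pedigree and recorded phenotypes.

G/I-1 ? ·: gg|Gg|GG
G/I-2 un ·: gg
G/II-1 ? I-1×I-2: gg|Gg
G/II-2 ? I-1×I-2: gg|Gg
G/II-3 ? I-1×I-2: gg|Gg
⇒ G over [I-1,I-2,II-1,II-2,II-3]: 10 consistent
W/I-1 ? ·: ww|Ww|WW
W/I-2 ? ·: ww|Ww|WW
W/II-1 aff I-1×I-2: Ww|WW
W/II-2 aff I-1×I-2: Ww|WW
W/II-3 aff I-1×I-2: Ww|WW
⇒ W over [I-1,I-2,II-1,II-2,II-3]: 29 consistent

II-3 ∈ {Gg WW, Gg Ww, gg WW, gg Ww}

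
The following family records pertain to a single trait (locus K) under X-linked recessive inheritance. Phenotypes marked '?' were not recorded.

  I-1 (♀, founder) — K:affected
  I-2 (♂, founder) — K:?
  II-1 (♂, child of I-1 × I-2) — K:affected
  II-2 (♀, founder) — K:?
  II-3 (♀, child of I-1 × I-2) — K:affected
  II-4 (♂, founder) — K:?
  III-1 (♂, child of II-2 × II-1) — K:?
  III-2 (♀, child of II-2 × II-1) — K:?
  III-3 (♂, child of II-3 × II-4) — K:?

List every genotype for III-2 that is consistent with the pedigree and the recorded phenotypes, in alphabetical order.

K/I-1 aff ·: X^kX^k
K/I-2 ? ·: X^kY
K/II-1 aff I-1×I-2: X^kY
K/II-2 ? ·: X^KX^K|X^KX^k|X^kX^k
K/II-3 aff I-1×I-2: X^kX^k
K/II-4 ? ·: X^KY|X^kY
K/III-1 ? II-2×II-1: X^KY|X^kY
K/III-2 ? II-2×II-1: X^KX^k|X^kX^k
K/III-3 ? II-3×II-4: X^kY
⇒ K over [I-1,I-2,II-1,II-2,II-3,II-4,III-1,III-2,III-3]: 12 consistent

III-2 ∈ {X^KX^k, X^kX^k}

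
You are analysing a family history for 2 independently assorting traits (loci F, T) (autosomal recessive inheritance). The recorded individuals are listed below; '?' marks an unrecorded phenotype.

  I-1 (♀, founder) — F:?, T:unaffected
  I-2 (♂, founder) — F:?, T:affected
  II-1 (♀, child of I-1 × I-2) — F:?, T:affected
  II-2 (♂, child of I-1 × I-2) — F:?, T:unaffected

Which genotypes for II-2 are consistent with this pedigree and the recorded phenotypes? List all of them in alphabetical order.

II-2 ∈ {FF Tt, Ff Tt, ff Tt}

F/I-1 ? ·: FF|Ff|ff
F/I-2 ? ·: FF|Ff|ff
F/II-1 ? I-1×I-2: FF|Ff|ff
F/II-2 ? I-1×I-2: FF|Ff|ff
⇒ F over [I-1,I-2,II-1,II-2]: 29 consistent
T/I-1 un ·: Tt
T/I-2 aff ·: tt
T/II-1 aff I-1×I-2: tt
T/II-2 un I-1×I-2: Tt
⇒ T over [I-1,I-2,II-1,II-2]: 1 consistent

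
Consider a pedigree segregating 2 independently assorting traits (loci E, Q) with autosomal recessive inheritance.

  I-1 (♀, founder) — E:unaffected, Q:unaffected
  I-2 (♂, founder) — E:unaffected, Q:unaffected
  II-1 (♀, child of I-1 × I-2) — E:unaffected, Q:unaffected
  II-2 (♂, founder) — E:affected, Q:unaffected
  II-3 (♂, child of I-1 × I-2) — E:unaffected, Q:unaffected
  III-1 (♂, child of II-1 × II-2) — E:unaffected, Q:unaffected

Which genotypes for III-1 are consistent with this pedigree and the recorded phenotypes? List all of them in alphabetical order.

III-1 ∈ {Ee QQ, Ee Qq}

E/I-1 un ·: EE|Ee
E/I-2 un ·: EE|Ee
E/II-1 un I-1×I-2: EE|Ee
E/II-2 aff ·: ee
E/II-3 un I-1×I-2: EE|Ee
E/III-1 un II-1×II-2: Ee
⇒ E over [I-1,I-2,II-1,II-2,II-3,III-1]: 13 consistent
Q/I-1 un ·: QQ|Qq
Q/I-2 un ·: QQ|Qq
Q/II-1 un I-1×I-2: QQ|Qq
Q/II-2 un ·: QQ|Qq
Q/II-3 un I-1×I-2: QQ|Qq
Q/III-1 un II-1×II-2: QQ|Qq
⇒ Q over [I-1,I-2,II-1,II-2,II-3,III-1]: 45 consistent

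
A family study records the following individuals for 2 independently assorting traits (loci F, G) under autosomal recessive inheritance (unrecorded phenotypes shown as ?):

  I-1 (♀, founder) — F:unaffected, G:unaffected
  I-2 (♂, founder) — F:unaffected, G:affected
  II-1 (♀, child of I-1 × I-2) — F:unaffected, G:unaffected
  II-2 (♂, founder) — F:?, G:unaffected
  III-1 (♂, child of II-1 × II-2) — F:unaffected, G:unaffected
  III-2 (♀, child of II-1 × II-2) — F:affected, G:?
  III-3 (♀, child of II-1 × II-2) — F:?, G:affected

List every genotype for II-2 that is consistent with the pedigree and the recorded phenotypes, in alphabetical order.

F/I-1 un ·: FF|Ff
F/I-2 un ·: FF|Ff
F/II-1 un I-1×I-2: Ff
F/II-2 ? ·: Ff|ff
F/III-1 un II-1×II-2: FF|Ff
F/III-2 aff II-1×II-2: ff
F/III-3 ? II-1×II-2: FF|Ff|ff
⇒ F over [I-1,I-2,II-1,II-2,III-1,III-2,III-3]: 24 consistent
G/I-1 un ·: GG|Gg
G/I-2 aff ·: gg
G/II-1 un I-1×I-2: Gg
G/II-2 un ·: Gg
G/III-1 un II-1×II-2: GG|Gg
G/III-2 ? II-1×II-2: GG|Gg|gg
G/III-3 aff II-1×II-2: gg
⇒ G over [I-1,I-2,II-1,II-2,III-1,III-2,III-3]: 12 consistent

II-2 ∈ {Ff Gg, ff Gg}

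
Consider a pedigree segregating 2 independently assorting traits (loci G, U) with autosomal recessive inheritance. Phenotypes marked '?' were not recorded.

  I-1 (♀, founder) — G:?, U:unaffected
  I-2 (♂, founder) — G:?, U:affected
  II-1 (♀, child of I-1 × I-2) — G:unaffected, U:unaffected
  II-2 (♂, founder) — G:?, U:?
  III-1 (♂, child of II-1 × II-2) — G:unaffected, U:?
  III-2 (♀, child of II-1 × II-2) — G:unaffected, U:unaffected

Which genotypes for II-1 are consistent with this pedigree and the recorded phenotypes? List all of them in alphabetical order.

II-1 ∈ {GG Uu, Gg Uu}

G/I-1 ? ·: GG|Gg|gg
G/I-2 ? ·: GG|Gg|gg
G/II-1 un I-1×I-2: GG|Gg
G/II-2 ? ·: GG|Gg|gg
G/III-1 un II-1×II-2: GG|Gg
G/III-2 un II-1×II-2: GG|Gg
⇒ G over [I-1,I-2,II-1,II-2,III-1,III-2]: 87 consistent
U/I-1 un ·: UU|Uu
U/I-2 aff ·: uu
U/II-1 un I-1×I-2: Uu
U/II-2 ? ·: UU|Uu|uu
U/III-1 ? II-1×II-2: UU|Uu|uu
U/III-2 un II-1×II-2: UU|Uu
⇒ U over [I-1,I-2,II-1,II-2,III-1,III-2]: 24 consistent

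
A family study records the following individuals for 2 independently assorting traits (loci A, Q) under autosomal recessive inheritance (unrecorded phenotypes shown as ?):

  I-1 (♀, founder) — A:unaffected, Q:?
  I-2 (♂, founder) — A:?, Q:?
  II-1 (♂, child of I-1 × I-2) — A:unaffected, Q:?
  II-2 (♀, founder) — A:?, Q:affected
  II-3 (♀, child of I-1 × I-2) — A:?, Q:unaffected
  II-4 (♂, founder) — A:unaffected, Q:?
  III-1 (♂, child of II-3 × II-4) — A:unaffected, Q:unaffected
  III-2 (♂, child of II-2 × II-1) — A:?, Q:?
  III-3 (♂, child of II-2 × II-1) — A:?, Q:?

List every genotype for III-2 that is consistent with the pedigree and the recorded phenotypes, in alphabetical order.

III-2 ∈ {AA Qq, AA qq, Aa Qq, Aa qq, aa Qq, aa qq}

A/I-1 un ·: AA|Aa
A/I-2 ? ·: AA|Aa|aa
A/II-1 un I-1×I-2: AA|Aa
A/II-2 ? ·: AA|Aa|aa
A/II-3 ? I-1×I-2: AA|Aa|aa
A/II-4 un ·: AA|Aa
A/III-1 un II-3×II-4: AA|Aa
A/III-2 ? II-2×II-1: AA|Aa|aa
A/III-3 ? II-2×II-1: AA|Aa|aa
⇒ A over [I-1,I-2,II-1,II-2,II-3,II-4,III-1,III-2,III-3]: 717 consistent
Q/I-1 ? ·: QQ|Qq|qq
Q/I-2 ? ·: QQ|Qq|qq
Q/II-1 ? I-1×I-2: QQ|Qq|qq
Q/II-2 aff ·: qq
Q/II-3 un I-1×I-2: QQ|Qq
Q/II-4 ? ·: QQ|Qq|qq
Q/III-1 un II-3×II-4: QQ|Qq
Q/III-2 ? II-2×II-1: Qq|qq
Q/III-3 ? II-2×II-1: Qq|qq
⇒ Q over [I-1,I-2,II-1,II-2,II-3,II-4,III-1,III-2,III-3]: 238 consistent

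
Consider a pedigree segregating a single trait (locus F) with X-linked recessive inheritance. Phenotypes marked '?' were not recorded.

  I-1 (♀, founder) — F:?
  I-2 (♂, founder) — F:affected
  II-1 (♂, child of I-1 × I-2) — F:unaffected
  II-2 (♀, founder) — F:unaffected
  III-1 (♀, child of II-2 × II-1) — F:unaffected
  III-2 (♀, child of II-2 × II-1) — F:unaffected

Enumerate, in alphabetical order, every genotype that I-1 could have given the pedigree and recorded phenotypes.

I-1 ∈ {X^FX^F, X^FX^f}

F/I-1 ? ·: X^FX^F|X^FX^f
F/I-2 aff ·: X^fY
F/II-1 un I-1×I-2: X^FY
F/II-2 un ·: X^FX^F|X^FX^f
F/III-1 un II-2×II-1: X^FX^F|X^FX^f
F/III-2 un II-2×II-1: X^FX^F|X^FX^f
⇒ F over [I-1,I-2,II-1,II-2,III-1,III-2]: 10 consistent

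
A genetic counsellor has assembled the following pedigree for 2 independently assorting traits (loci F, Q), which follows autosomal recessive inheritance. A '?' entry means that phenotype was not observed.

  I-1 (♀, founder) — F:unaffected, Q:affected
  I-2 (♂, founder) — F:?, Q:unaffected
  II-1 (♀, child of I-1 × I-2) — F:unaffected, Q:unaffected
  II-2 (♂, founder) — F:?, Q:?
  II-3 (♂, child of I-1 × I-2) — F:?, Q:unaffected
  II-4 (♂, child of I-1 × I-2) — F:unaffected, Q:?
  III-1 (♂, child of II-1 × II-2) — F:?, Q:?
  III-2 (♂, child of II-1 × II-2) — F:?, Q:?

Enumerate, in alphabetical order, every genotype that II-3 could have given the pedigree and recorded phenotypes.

F/I-1 un ·: FF|Ff
F/I-2 ? ·: FF|Ff|ff
F/II-1 un I-1×I-2: FF|Ff
F/II-2 ? ·: FF|Ff|ff
F/II-3 ? I-1×I-2: FF|Ff|ff
F/II-4 un I-1×I-2: FF|Ff
F/III-1 ? II-1×II-2: FF|Ff|ff
F/III-2 ? II-1×II-2: FF|Ff|ff
⇒ F over [I-1,I-2,II-1,II-2,II-3,II-4,III-1,III-2]: 379 consistent
Q/I-1 aff ·: qq
Q/I-2 un ·: QQ|Qq
Q/II-1 un I-1×I-2: Qq
Q/II-2 ? ·: QQ|Qq|qq
Q/II-3 un I-1×I-2: Qq
Q/II-4 ? I-1×I-2: Qq|qq
Q/III-1 ? II-1×II-2: QQ|Qq|qq
Q/III-2 ? II-1×II-2: QQ|Qq|qq
⇒ Q over [I-1,I-2,II-1,II-2,II-3,II-4,III-1,III-2]: 51 consistent

II-3 ∈ {FF Qq, Ff Qq, ff Qq}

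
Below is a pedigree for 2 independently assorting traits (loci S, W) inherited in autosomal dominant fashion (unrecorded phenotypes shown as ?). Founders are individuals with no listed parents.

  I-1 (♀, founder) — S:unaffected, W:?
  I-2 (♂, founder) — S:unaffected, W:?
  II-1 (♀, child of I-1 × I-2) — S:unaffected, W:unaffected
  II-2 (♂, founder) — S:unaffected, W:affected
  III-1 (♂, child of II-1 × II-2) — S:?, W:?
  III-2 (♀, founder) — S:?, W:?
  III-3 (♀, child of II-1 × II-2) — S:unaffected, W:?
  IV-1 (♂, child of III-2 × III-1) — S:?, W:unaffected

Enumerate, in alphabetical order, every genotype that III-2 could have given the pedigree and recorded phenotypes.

S/I-1 un ·: ss
S/I-2 un ·: ss
S/II-1 un I-1×I-2: ss
S/II-2 un ·: ss
S/III-1 ? II-1×II-2: ss
S/III-2 ? ·: ss|Ss|SS
S/III-3 un II-1×II-2: ss
S/IV-1 ? III-2×III-1: ss|Ss
⇒ S over [I-1,I-2,II-1,II-2,III-1,III-2,III-3,IV-1]: 4 consistent
W/I-1 ? ·: ww|Ww
W/I-2 ? ·: ww|Ww
W/II-1 un I-1×I-2: ww
W/II-2 aff ·: Ww|WW
W/III-1 ? II-1×II-2: ww|Ww
W/III-2 ? ·: ww|Ww
W/III-3 ? II-1×II-2: ww|Ww
W/IV-1 un III-2×III-1: ww
⇒ W over [I-1,I-2,II-1,II-2,III-1,III-2,III-3,IV-1]: 40 consistent

III-2 ∈ {SS Ww, SS ww, Ss Ww, Ss ww, ss Ww, ss ww}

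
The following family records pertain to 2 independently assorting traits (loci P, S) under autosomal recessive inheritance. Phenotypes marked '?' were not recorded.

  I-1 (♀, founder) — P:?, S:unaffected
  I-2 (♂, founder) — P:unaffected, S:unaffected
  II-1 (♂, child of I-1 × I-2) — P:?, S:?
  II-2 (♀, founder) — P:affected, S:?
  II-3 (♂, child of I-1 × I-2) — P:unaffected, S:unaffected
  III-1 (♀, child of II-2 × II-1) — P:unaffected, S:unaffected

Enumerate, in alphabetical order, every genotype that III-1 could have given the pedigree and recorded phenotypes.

P/I-1 ? ·: PP|Pp|pp
P/I-2 un ·: PP|Pp
P/II-1 ? I-1×I-2: PP|Pp
P/II-2 aff ·: pp
P/II-3 un I-1×I-2: PP|Pp
P/III-1 un II-2×II-1: Pp
⇒ P over [I-1,I-2,II-1,II-2,II-3,III-1]: 15 consistent
S/I-1 un ·: SS|Ss
S/I-2 un ·: SS|Ss
S/II-1 ? I-1×I-2: SS|Ss|ss
S/II-2 ? ·: SS|Ss|ss
S/II-3 un I-1×I-2: SS|Ss
S/III-1 un II-2×II-1: SS|Ss
⇒ S over [I-1,I-2,II-1,II-2,II-3,III-1]: 62 consistent

III-1 ∈ {Pp SS, Pp Ss}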